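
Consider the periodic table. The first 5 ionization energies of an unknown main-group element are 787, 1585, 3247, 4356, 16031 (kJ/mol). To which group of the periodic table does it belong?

Group 14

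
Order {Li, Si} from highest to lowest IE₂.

Li > Si

After 1 electron has been removed, what remains? Li⁺ is the bare [He] core; Si⁺ still has 3 valence electrons.
Core electrons are held far more tightly than valence electrons, so Li tops the IE_2 order.
The numbers (kJ/mol): Li 7298, Si 1577.
Putting it together, IE_2: Si < Li.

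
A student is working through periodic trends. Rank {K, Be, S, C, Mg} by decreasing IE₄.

Consider each +3 ion: K³⁺ is already 2 electrons into the core; Be³⁺ is already 1 electron into the core; S³⁺ still has 3 valence electrons; C³⁺ still has 1 valence electron; Mg³⁺ is already 1 electron into the core.
Usually core removal costs more than valence removal, but here the competition is close: a tightly held n=2 valence electron can cost more to remove than an n=3 core electron, so the actual values have to decide it.
Valence configurations: S³⁺ [Ne]3s²3p¹, C³⁺ [He]2s¹.
The numbers (kJ/mol): K 5877, Be 21007, S 4556, C 6223, Mg 10543.
Overall IE_4 order: S < K < C < Mg < Be.

Be, Mg, C, K, S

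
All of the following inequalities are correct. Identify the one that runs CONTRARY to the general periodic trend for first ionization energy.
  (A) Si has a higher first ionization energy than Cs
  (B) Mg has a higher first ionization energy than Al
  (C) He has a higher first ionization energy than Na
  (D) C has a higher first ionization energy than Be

(B)

The general trend: first ionization energy increases across a period and decreases down a group.
(A) Si (period 3, group 14) vs Cs (period 6, group 1): the stated order agrees with the simple trend.
(B) Mg (period 3, group 2) vs Al (period 3, group 13): the stated order contradicts the simple trend.
(C) He (period 1, group 18) vs Na (period 3, group 1): the stated order agrees with the simple trend.
(D) C (period 2, group 14) vs Be (period 2, group 2): the stated order agrees with the simple trend.
The exception is (B): Al's single 3p electron is easier to remove than one from Mg's filled 3s².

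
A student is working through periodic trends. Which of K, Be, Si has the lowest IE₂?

The second ionization energy removes an electron from the +1 ion. For each element: K⁺ is the bare [Ar] core; Be⁺ still has 1 valence electron; Si⁺ still has 3 valence electrons.
Pulling an electron out of a noble-gas core costs far more than removing a remaining valence electron, so K sits at the high end of IE_2.
Valence configurations: Be⁺ [He]2s¹, Si⁺ [Ne]3s²3p¹.
Tabulated IE_2 (kJ/mol): K 3052, Be 1757, Si 1577.
Overall IE_2 order: Si < Be < K.

Si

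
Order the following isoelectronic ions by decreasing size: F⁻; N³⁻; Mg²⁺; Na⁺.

N³⁻ > F⁻ > Na⁺ > Mg²⁺

All of these have 10 electrons, so size is governed by nuclear charge alone: the more protons, the stronger the pull on the same electron cloud, and the smaller the ion.
Nuclear charges: Mg²⁺ (Z=12), Na⁺ (Z=11), F⁻ (Z=9), N³⁻ (Z=7).
Largest to smallest: N³⁻ > F⁻ > Na⁺ > Mg²⁺.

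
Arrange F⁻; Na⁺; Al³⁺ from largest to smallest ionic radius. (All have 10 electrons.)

F⁻, Na⁺, Al³⁺

All of these have 10 electrons, so size is governed by nuclear charge alone: the more protons, the stronger the pull on the same electron cloud, and the smaller the ion.
Nuclear charges: Al³⁺ (Z=13), Na⁺ (Z=11), F⁻ (Z=9).
Largest to smallest: F⁻ > Na⁺ > Al³⁺.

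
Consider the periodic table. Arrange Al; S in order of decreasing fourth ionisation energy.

The fourth ionization energy removes an electron from the +3 ion. For each element: Al³⁺ is the bare [Ne] core; S³⁺ still has 3 valence electrons.
Pulling an electron out of a noble-gas core costs far more than removing a remaining valence electron, so Al sits at the high end of IE_4.
The numbers (kJ/mol): Al 11577, S 4556.
Hence IE_4: S < Al.

Al > S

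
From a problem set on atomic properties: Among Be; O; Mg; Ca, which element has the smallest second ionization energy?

Ca

IE_2 is the cost of taking one more electron from the +1 cation: Be⁺ still has 1 valence electron; O⁺ still has 5 valence electrons; Mg⁺ still has 1 valence electron; Ca⁺ still has 1 valence electron.
All are still removing valence electrons, so compare the +1 ions as you would atoms: IE_2 generally rises across a period (higher Z_eff) and falls down a group (larger shell), subject to the usual subshell exceptions.
Valence configurations: Be⁺ [He]2s¹, O⁺ [He]2s²2p³, Mg⁺ [Ne]3s¹, Ca⁺ [Ar]4s¹.
Approximate IE_2 values (kJ/mol): Be 1757, O 3388, Mg 1451, Ca 1145.
Overall IE_2 order: Ca < Mg < Be < O.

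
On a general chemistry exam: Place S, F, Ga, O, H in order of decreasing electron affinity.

Adding an electron releases more energy for atoms nearer the top right (short of the noble gases).
Neither a single period nor a single group — weigh both effects.
H > Ga: period and group pull opposite ways; the down-group shift dominates (73 vs 29 kJ/mol).
O > H: period and group pull opposite ways; the across-period shift dominates (141 vs 73 kJ/mol).
S > O: this pair runs against the simple trend — see the exception note.
F > S: relative to S, both the across-period and down-group shifts push F's electron affinity up.
Note the exception: S has a higher electron affinity than O, contrary to the simple trend — the compact 2p subshell of O repels the added electron more than S's larger 3p does.
Approximate values (kJ/mol): H 73, O 141, F 328, S 200, Ga 29.
So from highest to lowest: F > S > O > H > Ga.

F, S, O, H, Ga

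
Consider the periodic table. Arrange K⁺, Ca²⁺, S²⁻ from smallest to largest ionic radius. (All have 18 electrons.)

Ca²⁺ < K⁺ < S²⁻

All of these have 18 electrons, so size is governed by nuclear charge alone: the more protons, the stronger the pull on the same electron cloud, and the smaller the ion.
Nuclear charges: Ca²⁺ (Z=20), K⁺ (Z=19), S²⁻ (Z=16).
Smallest to largest: Ca²⁺ < K⁺ < S²⁻.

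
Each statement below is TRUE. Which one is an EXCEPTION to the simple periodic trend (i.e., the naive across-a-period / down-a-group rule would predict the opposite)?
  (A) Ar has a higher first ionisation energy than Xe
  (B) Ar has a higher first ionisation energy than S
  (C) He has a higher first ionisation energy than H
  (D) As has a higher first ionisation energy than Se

The general trend: first ionisation energy increases across a period and decreases down a group.
(A) Ar (period 3, group 18) vs Xe (period 5, group 18): the stated order agrees with the simple trend.
(B) Ar (period 3, group 18) vs S (period 3, group 16): the stated order agrees with the simple trend.
(C) He (period 1, group 18) vs H (period 1, group 1): the stated order agrees with the simple trend.
(D) As (period 4, group 15) vs Se (period 4, group 16): the stated order contradicts the simple trend.
The exception is (D): Se (4p⁴) ionizes more easily than half-filled As (4p³).

(D)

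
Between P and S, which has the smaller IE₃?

After 2 electrons have been removed, what remains? P²⁺ still has 3 valence electrons; S²⁺ still has 4 valence electrons.
All are still removing valence electrons, so compare the +2 ions as you would atoms: IE_3 generally rises across a period (higher Z_eff) and falls down a group (larger shell), subject to the usual subshell exceptions.
Valence configurations: P²⁺ [Ne]3s²3p¹, S²⁺ [Ne]3s²3p².
Tabulated IE_3 (kJ/mol): P 2914, S 3357.
So the third ionization energies run P < S.

P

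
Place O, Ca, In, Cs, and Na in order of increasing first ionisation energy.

Cs < Na < In < Ca < O

O is in period 2, group 16; Na is in period 3, group 1; Ca is in period 4, group 2; In is in period 5, group 13; Cs is in period 6, group 1.
Across a period the outer electron is held more tightly (higher IE₁); down a group it sits in a higher shell, more shielded, and comes off more easily.
Here both period and group differ, so the two effects have to be weighed against each other.
Na > Cs: they share group 1; the group trend gives Na the larger value.
In > Na: period and group pull opposite ways; the across-period shift dominates (558 vs 496 kJ/mol).
Ca > In: period and group pull opposite ways; the down-group shift dominates (590 vs 558 kJ/mol).
O > Ca: both effects reinforce here, so O is clearly the higher of the two.
Approximate values (kJ/mol): O 1314, Na 496, Ca 590, In 558, Cs 376.
So from lowest to highest: Cs < Na < In < Ca < O.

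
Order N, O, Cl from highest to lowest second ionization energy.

O > N > Cl

Consider each +1 ion: N⁺ still has 4 valence electrons; O⁺ still has 5 valence electrons; Cl⁺ still has 6 valence electrons.
All are still removing valence electrons, so compare the +1 ions as you would atoms: IE_2 generally rises across a period (higher Z_eff) and falls down a group (larger shell), subject to the usual subshell exceptions.
Valence configurations: N⁺ [He]2s²2p², O⁺ [He]2s²2p³, Cl⁺ [Ne]3s²3p⁴.
Approximate IE_2 values (kJ/mol): N 2856, O 3388, Cl 2298.
So the second ionization energies run Cl < N < O.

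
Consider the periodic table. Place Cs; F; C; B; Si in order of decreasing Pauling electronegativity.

F, C, B, Si, Cs

B is in period 2, group 13; C is in period 2, group 14; F is in period 2, group 17; Si is in period 3, group 14; Cs is in period 6, group 1.
Electronegativity increases across a period and decreases down a group, tracking effective nuclear charge and atomic size.
These span different periods and groups, so the two trends combine.
Si > Cs: relative to Cs, both the across-period and down-group shifts push Si's electronegativity up.
B > Si: the two effects oppose for this pair; the down-group effect wins (2.04 vs 1.90).
C > B: C lies to the right of B in period 2, so the across-period effect alone puts C higher.
F > C: F lies to the right of C in period 2, so the across-period effect alone puts F higher.
For reference (Pauling): B 2.04, C 2.55, F 3.98, Si 1.90, Cs 0.79.
So from highest to lowest: F > C > B > Si > Cs.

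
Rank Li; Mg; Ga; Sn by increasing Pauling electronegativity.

Li < Mg < Ga < Sn

Atoms toward the upper right of the periodic table pull bonding electrons most strongly.
A diagonal step moves right (one effect) and down (the opposite effect) at once.
Mg > Li: period and group pull opposite ways; the across-period shift dominates (1.31 vs 0.98).
Ga > Mg: the two effects oppose for this pair; the across-period effect wins (1.81 vs 1.31).
Sn > Ga: the two effects oppose for this pair; the across-period effect wins (1.96 vs 1.81).
Tabulated electronegativity (Pauling): Li 0.98, Mg 1.31, Ga 1.81, Sn 1.96.
So from lowest to highest: Li < Mg < Ga < Sn.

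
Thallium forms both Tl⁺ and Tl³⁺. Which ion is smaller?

Both ions have Z = 81 protons, but Tl³⁺ has lost more electrons, so its remaining electrons feel a larger effective nuclear charge per electron and are pulled in more tightly.
Higher positive charge → smaller ion, so Tl⁺ > Tl³⁺.

Tl³⁺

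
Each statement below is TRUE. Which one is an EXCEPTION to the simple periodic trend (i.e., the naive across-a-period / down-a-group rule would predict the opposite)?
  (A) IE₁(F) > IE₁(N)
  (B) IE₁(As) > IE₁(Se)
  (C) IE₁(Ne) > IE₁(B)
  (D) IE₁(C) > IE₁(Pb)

The general trend: first ionization energy increases across a period and decreases down a group.
(A) F (period 2, group 17) vs N (period 2, group 15): the stated order agrees with the simple trend.
(B) As (period 4, group 15) vs Se (period 4, group 16): the stated order contradicts the simple trend.
(C) Ne (period 2, group 18) vs B (period 2, group 13): the stated order agrees with the simple trend.
(D) C (period 2, group 14) vs Pb (period 6, group 14): the stated order agrees with the simple trend.
The exception is (B): Se (4p⁴) ionizes more easily than half-filled As (4p³).

(B)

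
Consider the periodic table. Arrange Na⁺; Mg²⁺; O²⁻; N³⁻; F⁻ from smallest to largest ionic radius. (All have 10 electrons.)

All of these have 10 electrons, so size is governed by nuclear charge alone: the more protons, the stronger the pull on the same electron cloud, and the smaller the ion.
Nuclear charges: Mg²⁺ (Z=12), Na⁺ (Z=11), F⁻ (Z=9), O²⁻ (Z=8), N³⁻ (Z=7).
Smallest to largest: Mg²⁺ < Na⁺ < F⁻ < O²⁻ < N³⁻.

Mg²⁺ < Na⁺ < F⁻ < O²⁻ < N³⁻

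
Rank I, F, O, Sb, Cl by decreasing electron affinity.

Cl, F, I, O, Sb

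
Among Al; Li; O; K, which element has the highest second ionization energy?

Li

IE_2 is the cost of taking one more electron from the +1 cation: Al⁺ still has 2 valence electrons; Li⁺ is the bare [He] core; O⁺ still has 5 valence electrons; K⁺ is the bare [Ar] core.
Usually core removal costs more than valence removal, but here the competition is close: a tightly held n=2 valence electron can cost more to remove than an n=3 core electron, so the actual values have to decide it.
Valence configurations: Al⁺ [Ne]3s², O⁺ [He]2s²2p³.
The numbers (kJ/mol): Al 1817, Li 7298, O 3388, K 3052.
Putting it together, IE_2: Al < K < O < Li.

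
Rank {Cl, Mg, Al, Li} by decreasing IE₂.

The second ionization energy removes an electron from the +1 ion. For each element: Cl⁺ still has 6 valence electrons; Mg⁺ still has 1 valence electron; Al⁺ still has 2 valence electrons; Li⁺ is the bare [He] core.
Breaking into a closed-shell core is much more expensive than removing a leftover valence electron — Li has the largest IE_2 here.
Valence configurations: Cl⁺ [Ne]3s²3p⁴, Mg⁺ [Ne]3s¹, Al⁺ [Ne]3s².
Tabulated IE_2 (kJ/mol): Cl 2298, Mg 1451, Al 1817, Li 7298.
Hence IE_2: Mg < Al < Cl < Li.

Li > Cl > Al > Mg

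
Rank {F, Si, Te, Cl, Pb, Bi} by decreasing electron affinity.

F is in period 2, group 17; Si is in period 3, group 14; Cl is in period 3, group 17; Te is in period 5, group 16; Pb is in period 6, group 14; Bi is in period 6, group 15.
Electron affinity generally becomes more exothermic across a period toward the halogens and less exothermic down a group.
Here both period and group differ, so the two effects have to be weighed against each other.
Bi > Pb: Bi lies to the right of Pb in period 6, so the across-period effect alone puts Bi higher.
Si > Bi: period and group pull opposite ways; the down-group shift dominates (134 vs 91 kJ/mol).
Te > Si: period and group pull opposite ways; the across-period shift dominates (190 vs 134 kJ/mol).
F > Te: both effects reinforce here, so F is clearly the higher of the two.
Cl > F: this pair runs against the simple trend — see the exception note.
Note the exception: Cl has a higher electron affinity than F, contrary to the simple trend — F's small 2p subshell makes the incoming electron feel strong e⁻–e⁻ repulsion, so Cl actually releases more energy on gaining an electron.
Tabulated electron affinity (kJ/mol): F 328, Si 134, Cl 349, Te 190, Pb 35, Bi 91.
So from highest to lowest: Cl > F > Te > Si > Bi > Pb.

Cl, F, Te, Si, Bi, Pb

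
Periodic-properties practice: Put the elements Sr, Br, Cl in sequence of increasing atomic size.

Radius decreases left→right (rising Z_eff, same n) and increases top→bottom (higher n).
Here both period and group differ, so the two effects have to be weighed against each other.
Br > Cl: they share group 17; the group trend gives Br the larger value.
Sr > Br: both effects reinforce here, so Sr is clearly the larger of the two.
Tabulated atomic radius (pm): Cl 99, Br 114, Sr 185.
So from smallest to largest: Cl < Br < Sr.

Cl < Br < Sr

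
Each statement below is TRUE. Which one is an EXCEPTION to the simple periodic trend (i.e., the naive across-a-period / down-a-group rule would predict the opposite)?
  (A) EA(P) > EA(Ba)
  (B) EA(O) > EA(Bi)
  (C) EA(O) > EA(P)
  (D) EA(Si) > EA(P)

(D)

The general trend: electron affinity increases across a period and decreases down a group.
(A) P (period 3, group 15) vs Ba (period 6, group 2): the stated order agrees with the simple trend.
(B) O (period 2, group 16) vs Bi (period 6, group 15): the stated order agrees with the simple trend.
(C) O (period 2, group 16) vs P (period 3, group 15): the stated order agrees with the simple trend.
(D) Si (period 3, group 14) vs P (period 3, group 15): the stated order contradicts the simple trend.
The exception is (D): adding an electron to P's half-filled 3p³ is unfavourable, so Si (3p²) has the more exothermic EA.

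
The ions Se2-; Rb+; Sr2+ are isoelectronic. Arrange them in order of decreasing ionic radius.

Se2- > Rb+ > Sr2+

All of these have 36 electrons, so size is governed by nuclear charge alone: the more protons, the stronger the pull on the same electron cloud, and the smaller the ion.
Nuclear charges: Sr2+ (Z=38), Rb+ (Z=37), Se2- (Z=34).
Largest to smallest: Se2- > Rb+ > Sr2+.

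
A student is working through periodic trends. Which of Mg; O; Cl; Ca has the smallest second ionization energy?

After 1 electron has been removed, what remains? Mg⁺ still has 1 valence electron; O⁺ still has 5 valence electrons; Cl⁺ still has 6 valence electrons; Ca⁺ still has 1 valence electron.
All are still removing valence electrons, so compare the +1 ions as you would atoms: IE_2 generally rises across a period (higher Z_eff) and falls down a group (larger shell), subject to the usual subshell exceptions.
Valence configurations: Mg⁺ [Ne]3s¹, O⁺ [He]2s²2p³, Cl⁺ [Ne]3s²3p⁴, Ca⁺ [Ar]4s¹.
Approximate IE_2 values (kJ/mol): Mg 1451, O 3388, Cl 2298, Ca 1145.
So the second ionization energies run Ca < Mg < Cl < O.

Ca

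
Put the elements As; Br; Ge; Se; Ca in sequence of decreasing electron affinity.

Ca is in period 4, group 2; Ge is in period 4, group 14; As is in period 4, group 15; Se is in period 4, group 16; Br is in period 4, group 17.
Electron affinity generally becomes more exothermic across a period toward the halogens and less exothermic down a group.
All lie in period 4; the across-period trend (electron affinity increases left to right) applies, with the exception below.
Note the exception: Ge has a higher electron affinity than As, contrary to the simple trend — adding an electron to As's half-filled 4p³ is unfavourable, so Ge (4p²) has the more exothermic EA.
Approximate values (kJ/mol): Ca 2, Ge 119, As 78, Se 195, Br 325.
So from highest to lowest: Br > Se > Ge > As > Ca.

Br > Se > Ge > As > Ca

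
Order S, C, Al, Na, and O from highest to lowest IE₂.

Na > O > C > S > Al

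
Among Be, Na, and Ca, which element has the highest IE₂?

Na

After 1 electron has been removed, what remains? Be⁺ still has 1 valence electron; Na⁺ is the bare [Ne] core; Ca⁺ still has 1 valence electron.
Core electrons are held far more tightly than valence electrons, so Na tops the IE_2 order.
Valence configurations: Be⁺ [He]2s¹, Ca⁺ [Ar]4s¹.
The numbers (kJ/mol): Be 1757, Na 4562, Ca 1145.
So the second ionization energies run Ca < Be < Na.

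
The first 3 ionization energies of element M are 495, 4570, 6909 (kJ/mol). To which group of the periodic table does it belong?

Group 1

Look for the largest jump between consecutive ionization energies: IE2/IE1 ≈ 9.2, far larger than any earlier ratio.
That jump marks the point where a core electron is being removed. So the atom has 1 valence electron.
A main-group element with 1 valence electron is in group 1.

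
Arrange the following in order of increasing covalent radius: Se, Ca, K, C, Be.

Be is in period 2, group 2; C is in period 2, group 14; K is in period 4, group 1; Ca is in period 4, group 2; Se is in period 4, group 16.
Moving right in a period, electrons are added to the same shell under a stronger nuclear pull, so atoms get smaller; moving down, a new shell is opened and atoms get larger.
These span different periods and groups, so the two trends combine.
Be > C: Be lies to the left of C in period 2, so the across-period effect alone puts Be larger.
Se > Be: period and group pull opposite ways; the down-group shift dominates (116 vs 102 pm).
Ca > Se: both are in period 4; the period trend gives Ca the larger value.
K > Ca: both are in period 4; the period trend gives K the larger value.
For reference (pm): Be 102, C 75, K 196, Ca 171, Se 116.
So from smallest to largest: C < Be < Se < Ca < K.

C, Be, Se, Ca, K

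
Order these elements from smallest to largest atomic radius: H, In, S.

H, S, In

H is in period 1, group 1; S is in period 3, group 16; In is in period 5, group 13.
Radius decreases left→right (rising Z_eff, same n) and increases top→bottom (higher n).
Here both period and group differ, so the two effects have to be weighed against each other.
S > H: the two effects oppose for this pair; the down-group effect wins (103 vs 32 pm).
In > S: both effects reinforce here, so In is clearly the larger of the two.
Approximate values (pm): H 32, S 103, In 142.
So from smallest to largest: H < S < In.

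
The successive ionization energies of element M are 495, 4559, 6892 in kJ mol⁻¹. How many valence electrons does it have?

1

Look for the largest jump between consecutive ionization energies: IE2/IE1 ≈ 9.2, far larger than any earlier ratio.
That jump marks the point where a core electron is being removed. So the atom has 1 valence electron.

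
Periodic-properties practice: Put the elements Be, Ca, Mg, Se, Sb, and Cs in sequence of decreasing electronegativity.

EN rises left→right (higher Z_eff, smaller atoms) and falls top→bottom (larger, more shielded atoms).
Here both period and group differ, so the two effects have to be weighed against each other.
Ca > Cs: relative to Cs, both the across-period and down-group shifts push Ca's electronegativity up.
Mg > Ca: Mg sits above Ca in group 2, so the down-group effect alone puts Mg higher.
Be > Mg: Be sits above Mg in group 2, so the down-group effect alone puts Be higher.
Sb > Be: period and group pull opposite ways; the across-period shift dominates (2.05 vs 1.57).
Se > Sb: both effects reinforce here, so Se is clearly the higher of the two.
Approximate values (Pauling): Be 1.57, Mg 1.31, Ca 1.00, Se 2.55, Sb 2.05, Cs 0.79.
So from highest to lowest: Se > Sb > Be > Mg > Ca > Cs.

Se > Sb > Be > Mg > Ca > Cs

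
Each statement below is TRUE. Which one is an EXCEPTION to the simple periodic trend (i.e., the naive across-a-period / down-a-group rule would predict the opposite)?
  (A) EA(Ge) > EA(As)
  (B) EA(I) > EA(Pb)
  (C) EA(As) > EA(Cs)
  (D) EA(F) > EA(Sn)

The general trend: electron affinity increases across a period and decreases down a group.
(A) Ge (period 4, group 14) vs As (period 4, group 15): the stated order contradicts the simple trend.
(B) I (period 5, group 17) vs Pb (period 6, group 14): the stated order agrees with the simple trend.
(C) As (period 4, group 15) vs Cs (period 6, group 1): the stated order agrees with the simple trend.
(D) F (period 2, group 17) vs Sn (period 5, group 14): the stated order agrees with the simple trend.
The exception is (A): adding an electron to As's half-filled 4p³ is unfavourable, so Ge (4p²) has the more exothermic EA.

(A)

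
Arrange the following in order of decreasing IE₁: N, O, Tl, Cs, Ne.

Ne, N, O, Tl, Cs

N is in period 2, group 15; O is in period 2, group 16; Ne is in period 2, group 18; Cs is in period 6, group 1; Tl is in period 6, group 13.
IE₁ increases left→right with effective nuclear charge and decreases top→bottom as the valence shell moves farther out.
These span different periods and groups, so the two trends combine.
Tl > Cs: Tl lies to the right of Cs in period 6, so the across-period effect alone puts Tl higher.
O > Tl: relative to Tl, both the across-period and down-group shifts push O's first ionization energy up.
N > O: this pair runs against the simple trend — see the exception note.
Ne > N: both are in period 2; the period trend gives Ne the larger value.
Note the exception: N has a higher first ionization energy than O, contrary to the simple trend — pairing an electron in O's 2p⁴ costs repulsion energy, so O ionizes more easily than half-filled N (2p³).
For reference (kJ/mol): N 1402, O 1314, Ne 2081, Cs 376, Tl 589.
So from highest to lowest: Ne > N > O > Tl > Cs.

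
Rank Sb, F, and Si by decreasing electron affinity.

EA tends to increase across a period and decrease down a group, though the pattern is less regular than for IE or radius.
Neither a single period nor a single group — weigh both effects.
Si > Sb: the two effects oppose for this pair; the down-group effect wins (134 vs 103 kJ/mol).
F > Si: relative to Si, both the across-period and down-group shifts push F's electron affinity up.
For reference (kJ/mol): F 328, Si 134, Sb 103.
So from highest to lowest: F > Si > Sb.

F > Si > Sb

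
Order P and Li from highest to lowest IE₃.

Li > P

The third ionization energy removes an electron from the +2 ion. For each element: P²⁺ still has 3 valence electrons; Li²⁺ is already 1 electron into the core.
Core electrons are held far more tightly than valence electrons, so Li tops the IE_3 order.
Tabulated IE_3 (kJ/mol): P 2914, Li 11815.
Overall IE_3 order: P < Li.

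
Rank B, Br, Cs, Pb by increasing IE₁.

B is in period 2, group 13; Br is in period 4, group 17; Cs is in period 6, group 1; Pb is in period 6, group 14.
Across a period the outer electron is held more tightly (higher IE₁); down a group it sits in a higher shell, more shielded, and comes off more easily.
These span different periods and groups, so the two trends combine.
Pb > Cs: Pb lies to the right of Cs in period 6, so the across-period effect alone puts Pb higher.
B > Pb: period and group pull opposite ways; the down-group shift dominates (801 vs 716 kJ/mol).
Br > B: the two effects oppose for this pair; the across-period effect wins (1140 vs 801 kJ/mol).
For reference (kJ/mol): B 801, Br 1140, Cs 376, Pb 716.
So from lowest to highest: Cs < Pb < B < Br.

Cs < Pb < B < Br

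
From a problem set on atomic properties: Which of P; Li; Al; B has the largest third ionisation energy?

Li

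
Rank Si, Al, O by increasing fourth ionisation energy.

Si < O < Al

The fourth ionization energy removes an electron from the +3 ion. For each element: Si³⁺ still has 1 valence electron; Al³⁺ is the bare [Ne] core; O³⁺ still has 3 valence electrons.
Core electrons are held far more tightly than valence electrons, so Al tops the IE_4 order.
Valence configurations: Si³⁺ [Ne]3s¹, O³⁺ [He]2s²2p¹.
Approximate IE_4 values (kJ/mol): Si 4356, Al 11577, O 7469.
Overall IE_4 order: Si < O < Al.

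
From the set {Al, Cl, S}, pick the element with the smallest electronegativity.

Al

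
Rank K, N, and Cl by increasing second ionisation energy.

The second ionization energy removes an electron from the +1 ion. For each element: K⁺ is the bare [Ar] core; N⁺ still has 4 valence electrons; Cl⁺ still has 6 valence electrons.
Pulling an electron out of a noble-gas core costs far more than removing a remaining valence electron, so K sits at the high end of IE_2.
Valence configurations: N⁺ [He]2s²2p², Cl⁺ [Ne]3s²3p⁴.
The numbers (kJ/mol): K 3052, N 2856, Cl 2298.
Hence IE_2: Cl < N < K.

Cl < N < K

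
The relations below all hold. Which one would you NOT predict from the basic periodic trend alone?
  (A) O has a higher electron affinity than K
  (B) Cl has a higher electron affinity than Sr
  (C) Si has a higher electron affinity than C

(C)

The general trend: electron affinity increases across a period and decreases down a group.
(A) O (period 2, group 16) vs K (period 4, group 1): the stated order agrees with the simple trend.
(B) Cl (period 3, group 17) vs Sr (period 5, group 2): the stated order agrees with the simple trend.
(C) Si (period 3, group 14) vs C (period 2, group 14): the stated order contradicts the simple trend.
The exception is (C): Si's larger, more diffuse 3p orbitals accept an added electron slightly more readily than C's compact 2p.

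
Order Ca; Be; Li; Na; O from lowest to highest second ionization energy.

Consider each +1 ion: Ca⁺ still has 1 valence electron; Be⁺ still has 1 valence electron; Li⁺ is the bare [He] core; Na⁺ is the bare [Ne] core; O⁺ still has 5 valence electrons.
Breaking into a closed-shell core is much more expensive than removing a leftover valence electron — Na and Li have the largest IE_2 here.
Valence configurations: Ca⁺ [Ar]4s¹, Be⁺ [He]2s¹, O⁺ [He]2s²2p³.
Approximate IE_2 values (kJ/mol): Ca 1145, Be 1757, Li 7298, Na 4562, O 3388.
Putting it together, IE_2: Ca < Be < O < Na < Li.

Ca < Be < O < Na < Li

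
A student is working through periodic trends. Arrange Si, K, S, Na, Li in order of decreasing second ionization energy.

Li, Na, K, S, Si

IE_2 is the cost of taking one more electron from the +1 cation: Si⁺ still has 3 valence electrons; K⁺ is the bare [Ar] core; S⁺ still has 5 valence electrons; Na⁺ is the bare [Ne] core; Li⁺ is the bare [He] core.
Pulling an electron out of a noble-gas core costs far more than removing a remaining valence electron, so K, Na and Li sit at the high end of IE_2.
Valence configurations: Si⁺ [Ne]3s²3p¹, S⁺ [Ne]3s²3p³.
Approximate IE_2 values (kJ/mol): Si 1577, K 3052, S 2252, Na 4562, Li 7298.
Overall IE_2 order: Si < S < K < Na < Li.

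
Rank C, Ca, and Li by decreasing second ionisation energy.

Consider each +1 ion: C⁺ still has 3 valence electrons; Ca⁺ still has 1 valence electron; Li⁺ is the bare [He] core.
Pulling an electron out of a noble-gas core costs far more than removing a remaining valence electron, so Li sits at the high end of IE_2.
Valence configurations: C⁺ [He]2s²2p¹, Ca⁺ [Ar]4s¹.
Approximate IE_2 values (kJ/mol): C 2353, Ca 1145, Li 7298.
So the second ionization energies run Ca < C < Li.

Li > C > Ca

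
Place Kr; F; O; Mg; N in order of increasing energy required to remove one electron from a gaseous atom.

N is in period 2, group 15; O is in period 2, group 16; F is in period 2, group 17; Mg is in period 3, group 2; Kr is in period 4, group 18.
First ionization energy rises across a period (greater Z_eff holds electrons more tightly) and falls down a group (valence electrons are farther from the nucleus).
These span different periods and groups, so the two trends combine.
O > Mg: relative to Mg, both the across-period and down-group shifts push O's first ionization energy up.
Kr > O: period and group pull opposite ways; the across-period shift dominates (1351 vs 1314 kJ/mol).
N > Kr: the two effects oppose for this pair; the down-group effect wins (1402 vs 1351 kJ/mol).
F > N: F lies to the right of N in period 2, so the across-period effect alone puts F higher.
Note the exception: N has a higher first ionization energy than O, contrary to the simple trend — pairing an electron in O's 2p⁴ costs repulsion energy, so O ionizes more easily than half-filled N (2p³).
For reference (kJ/mol): N 1402, O 1314, F 1681, Mg 738, Kr 1351.
So from lowest to highest: Mg < O < Kr < N < F.

Mg < O < Kr < N < F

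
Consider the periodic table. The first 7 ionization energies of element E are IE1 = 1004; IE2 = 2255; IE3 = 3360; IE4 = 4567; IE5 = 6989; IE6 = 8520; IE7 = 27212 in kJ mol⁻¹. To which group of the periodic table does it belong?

Group 16

Look for the largest jump between consecutive ionization energies: IE7/IE6 ≈ 3.2, far larger than any earlier ratio.
That jump marks the point where a core electron is being removed. So the atom has 6 valence electrons.
A main-group element with 6 valence electrons is in group 16.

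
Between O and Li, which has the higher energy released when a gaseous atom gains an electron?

O

Li is in period 2, group 1; O is in period 2, group 16.
Atoms with high Z_eff and room in the valence shell (especially the halogens) have the most exothermic electron affinities.
All lie in period 2, so electron affinity increases left to right.
So O has the higher energy released when a gaseous atom gains an electron (O > Li).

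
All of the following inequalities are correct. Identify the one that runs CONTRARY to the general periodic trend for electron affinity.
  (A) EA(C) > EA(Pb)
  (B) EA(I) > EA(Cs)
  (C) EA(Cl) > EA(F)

The general trend: electron affinity increases across a period and decreases down a group.
(A) C (period 2, group 14) vs Pb (period 6, group 14): the stated order agrees with the simple trend.
(B) I (period 5, group 17) vs Cs (period 6, group 1): the stated order agrees with the simple trend.
(C) Cl (period 3, group 17) vs F (period 2, group 17): the stated order contradicts the simple trend.
The exception is (C): F's small 2p subshell makes the incoming electron feel strong e⁻–e⁻ repulsion, so Cl actually releases more energy on gaining an electron.

(C)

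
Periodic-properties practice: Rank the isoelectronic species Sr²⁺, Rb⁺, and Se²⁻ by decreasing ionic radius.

All of these have 36 electrons, so size is governed by nuclear charge alone: the more protons, the stronger the pull on the same electron cloud, and the smaller the ion.
Nuclear charges: Sr²⁺ (Z=38), Rb⁺ (Z=37), Se²⁻ (Z=34).
Largest to smallest: Se²⁻ > Rb⁺ > Sr²⁺.

Se²⁻ > Rb⁺ > Sr²⁺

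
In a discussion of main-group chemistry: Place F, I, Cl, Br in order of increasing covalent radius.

F < Cl < Br < I

F is in period 2, group 17; Cl is in period 3, group 17; Br is in period 4, group 17; I is in period 5, group 17.
Moving right in a period, electrons are added to the same shell under a stronger nuclear pull, so atoms get smaller; moving down, a new shell is opened and atoms get larger.
All are in group 17, so atomic radius increases down the group.
So from smallest to largest: F < Cl < Br < I.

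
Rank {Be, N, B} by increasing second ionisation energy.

The second ionization energy removes an electron from the +1 ion. For each element: Be⁺ still has 1 valence electron; N⁺ still has 4 valence electrons; B⁺ still has 2 valence electrons.
All are still removing valence electrons, so compare the +1 ions as you would atoms: IE_2 generally rises across a period (higher Z_eff) and falls down a group (larger shell), subject to the usual subshell exceptions.
Valence configurations: Be⁺ [He]2s¹, N⁺ [He]2s²2p², B⁺ [He]2s².
The numbers (kJ/mol): Be 1757, N 2856, B 2427.
Hence IE_2: Be < B < N.

Be, B, N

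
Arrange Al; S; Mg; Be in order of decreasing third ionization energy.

Be > Mg > S > Al

IE_3 is the cost of taking one more electron from the +2 cation: Al²⁺ still has 1 valence electron; S²⁺ still has 4 valence electrons; Mg²⁺ is the bare [Ne] core; Be²⁺ is the bare [He] core.
Core electrons are held far more tightly than valence electrons, so Mg and Be top the IE_3 order.
Valence configurations: Al²⁺ [Ne]3s¹, S²⁺ [Ne]3s²3p².
Approximate IE_3 values (kJ/mol): Al 2745, S 3357, Mg 7733, Be 14849.
Overall IE_3 order: Al < S < Mg < Be.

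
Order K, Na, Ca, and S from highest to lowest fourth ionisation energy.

Na > Ca > K > S

After 3 electrons have been removed, what remains? K³⁺ is already 2 electrons into the core; Na³⁺ is already 2 electrons into the core; Ca³⁺ is already 1 electron into the core; S³⁺ still has 3 valence electrons.
Pulling an electron out of a noble-gas core costs far more than removing a remaining valence electron, so K, Ca and Na sit at the high end of IE_4.
The numbers (kJ/mol): K 5877, Na 9543, Ca 6491, S 4556.
So the fourth ionization energies run S < K < Ca < Na.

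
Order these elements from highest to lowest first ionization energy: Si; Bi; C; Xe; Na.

C is in period 2, group 14; Na is in period 3, group 1; Si is in period 3, group 14; Xe is in period 5, group 18; Bi is in period 6, group 15.
Across a period the outer electron is held more tightly (higher IE₁); down a group it sits in a higher shell, more shielded, and comes off more easily.
Neither a single period nor a single group — weigh both effects.
Bi > Na: period and group pull opposite ways; the across-period shift dominates (703 vs 496 kJ/mol).
Si > Bi: period and group pull opposite ways; the down-group shift dominates (786 vs 703 kJ/mol).
C > Si: C sits above Si in group 14, so the down-group effect alone puts C higher.
Xe > C: period and group pull opposite ways; the across-period shift dominates (1170 vs 1086 kJ/mol).
Approximate values (kJ/mol): C 1086, Na 496, Si 786, Xe 1170, Bi 703.
So from highest to lowest: Xe > C > Si > Bi > Na.

Xe, C, Si, Bi, Na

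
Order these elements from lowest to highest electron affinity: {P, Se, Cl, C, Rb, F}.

C is in period 2, group 14; F is in period 2, group 17; P is in period 3, group 15; Cl is in period 3, group 17; Se is in period 4, group 16; Rb is in period 5, group 1.
Electron affinity generally becomes more exothermic across a period toward the halogens and less exothermic down a group.
Neither a single period nor a single group — weigh both effects.
P > Rb: both effects reinforce here, so P is clearly the higher of the two.
C > P: the two effects oppose for this pair; the down-group effect wins (122 vs 72 kJ/mol).
Se > C: period and group pull opposite ways; the across-period shift dominates (195 vs 122 kJ/mol).
F > Se: relative to Se, both the across-period and down-group shifts push F's electron affinity up.
Cl > F: this pair runs against the simple trend — see the exception note.
Note the exception: Cl has a higher electron affinity than F, contrary to the simple trend — F's small 2p subshell makes the incoming electron feel strong e⁻–e⁻ repulsion, so Cl actually releases more energy on gaining an electron.
For reference (kJ/mol): C 122, F 328, P 72, Cl 349, Se 195, Rb 47.
So from lowest to highest: Rb < P < C < Se < F < Cl.

Rb < P < C < Se < F < Cl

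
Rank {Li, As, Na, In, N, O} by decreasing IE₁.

N > O > As > In > Li > Na

Li is in period 2, group 1; N is in period 2, group 15; O is in period 2, group 16; Na is in period 3, group 1; As is in period 4, group 15; In is in period 5, group 13.
Across a period the outer electron is held more tightly (higher IE₁); down a group it sits in a higher shell, more shielded, and comes off more easily.
Neither a single period nor a single group — weigh both effects.
Li > Na: Li sits above Na in group 1, so the down-group effect alone puts Li higher.
In > Li: the two effects oppose for this pair; the across-period effect wins (558 vs 520 kJ/mol).
As > In: both effects reinforce here, so As is clearly the higher of the two.
O > As: relative to As, both the across-period and down-group shifts push O's first ionization energy up.
N > O: this pair runs against the simple trend — see the exception note.
Note the exception: N has a higher first ionization energy than O, contrary to the simple trend — pairing an electron in O's 2p⁴ costs repulsion energy, so O ionizes more easily than half-filled N (2p³).
For reference (kJ/mol): Li 520, N 1402, O 1314, Na 496, As 947, In 558.
So from highest to lowest: N > O > As > In > Li > Na.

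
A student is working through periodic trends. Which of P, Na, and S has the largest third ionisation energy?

The third ionization energy removes an electron from the +2 ion. For each element: P²⁺ still has 3 valence electrons; Na²⁺ is already 1 electron into the core; S²⁺ still has 4 valence electrons.
Pulling an electron out of a noble-gas core costs far more than removing a remaining valence electron, so Na sits at the high end of IE_3.
Valence configurations: P²⁺ [Ne]3s²3p¹, S²⁺ [Ne]3s²3p².
Approximate IE_3 values (kJ/mol): P 2914, Na 6910, S 3357.
Hence IE_3: P < S < Na.

Na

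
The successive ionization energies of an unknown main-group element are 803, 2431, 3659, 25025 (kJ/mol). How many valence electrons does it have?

3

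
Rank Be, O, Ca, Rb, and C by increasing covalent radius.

O < C < Be < Ca < Rb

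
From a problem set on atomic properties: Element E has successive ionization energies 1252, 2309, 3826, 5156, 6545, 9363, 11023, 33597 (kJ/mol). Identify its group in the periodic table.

Group 17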